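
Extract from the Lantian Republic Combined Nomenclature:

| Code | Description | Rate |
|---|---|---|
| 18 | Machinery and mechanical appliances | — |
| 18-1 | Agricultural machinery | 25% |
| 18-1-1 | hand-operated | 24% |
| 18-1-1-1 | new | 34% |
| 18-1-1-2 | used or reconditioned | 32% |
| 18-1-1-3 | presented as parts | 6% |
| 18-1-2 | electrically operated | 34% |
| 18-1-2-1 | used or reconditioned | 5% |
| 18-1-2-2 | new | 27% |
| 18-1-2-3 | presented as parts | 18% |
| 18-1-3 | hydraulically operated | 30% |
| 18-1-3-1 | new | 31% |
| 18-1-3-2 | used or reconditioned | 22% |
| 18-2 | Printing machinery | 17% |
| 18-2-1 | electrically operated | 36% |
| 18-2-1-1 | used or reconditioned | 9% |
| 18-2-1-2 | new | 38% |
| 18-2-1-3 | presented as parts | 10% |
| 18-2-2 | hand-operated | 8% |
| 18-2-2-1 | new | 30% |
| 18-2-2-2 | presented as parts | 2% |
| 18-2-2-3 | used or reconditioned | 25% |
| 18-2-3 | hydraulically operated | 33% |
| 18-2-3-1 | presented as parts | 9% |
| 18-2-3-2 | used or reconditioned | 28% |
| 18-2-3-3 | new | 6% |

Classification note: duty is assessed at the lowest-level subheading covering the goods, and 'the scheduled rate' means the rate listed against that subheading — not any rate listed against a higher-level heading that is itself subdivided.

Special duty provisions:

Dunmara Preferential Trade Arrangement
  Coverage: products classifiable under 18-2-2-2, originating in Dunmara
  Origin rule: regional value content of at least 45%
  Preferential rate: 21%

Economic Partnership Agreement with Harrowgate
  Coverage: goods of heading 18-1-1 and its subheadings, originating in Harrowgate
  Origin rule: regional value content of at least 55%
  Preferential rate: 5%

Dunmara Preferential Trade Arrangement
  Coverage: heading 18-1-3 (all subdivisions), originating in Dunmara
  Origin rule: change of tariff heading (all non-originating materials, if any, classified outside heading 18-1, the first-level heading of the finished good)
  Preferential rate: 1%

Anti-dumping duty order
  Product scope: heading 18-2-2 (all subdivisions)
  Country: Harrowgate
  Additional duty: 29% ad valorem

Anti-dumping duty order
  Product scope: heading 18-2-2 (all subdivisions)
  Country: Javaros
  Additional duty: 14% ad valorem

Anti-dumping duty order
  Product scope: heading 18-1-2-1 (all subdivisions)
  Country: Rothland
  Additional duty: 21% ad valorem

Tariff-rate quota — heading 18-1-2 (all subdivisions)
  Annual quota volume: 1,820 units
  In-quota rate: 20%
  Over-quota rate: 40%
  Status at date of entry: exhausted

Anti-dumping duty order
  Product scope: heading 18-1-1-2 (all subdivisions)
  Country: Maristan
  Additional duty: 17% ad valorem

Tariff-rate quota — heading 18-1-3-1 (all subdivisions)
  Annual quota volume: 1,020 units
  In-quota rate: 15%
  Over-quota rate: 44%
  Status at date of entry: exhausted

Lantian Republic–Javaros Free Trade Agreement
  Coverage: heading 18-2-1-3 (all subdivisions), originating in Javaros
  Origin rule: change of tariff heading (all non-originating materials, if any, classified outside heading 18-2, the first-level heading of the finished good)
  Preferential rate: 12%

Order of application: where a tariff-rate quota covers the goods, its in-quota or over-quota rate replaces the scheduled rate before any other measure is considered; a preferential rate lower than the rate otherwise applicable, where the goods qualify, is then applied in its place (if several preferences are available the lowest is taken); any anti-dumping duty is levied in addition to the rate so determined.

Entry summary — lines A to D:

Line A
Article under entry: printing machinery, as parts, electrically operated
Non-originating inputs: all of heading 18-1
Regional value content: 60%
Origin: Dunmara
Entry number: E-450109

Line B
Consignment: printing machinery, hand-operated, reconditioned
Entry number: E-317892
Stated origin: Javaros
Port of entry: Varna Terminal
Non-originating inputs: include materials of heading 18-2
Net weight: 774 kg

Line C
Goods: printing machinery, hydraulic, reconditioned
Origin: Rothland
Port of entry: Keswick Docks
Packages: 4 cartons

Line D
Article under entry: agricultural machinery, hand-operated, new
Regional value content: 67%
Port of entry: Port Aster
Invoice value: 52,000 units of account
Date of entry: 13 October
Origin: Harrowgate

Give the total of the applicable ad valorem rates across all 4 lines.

Line A: printing → 18-2; electrically operated → 18-2-1; as parts → 18-2-1-3. Scheduled 10%. Dunmara agreement on 18-2-2-2: 18-2-1-3 not covered; Dunmara agreement on 18-1-3: 18-2-1-3 not covered. → 10%.
Line B: printing → 18-2; hand-operated → 18-2-2; reconditioned → 18-2-2-3. Scheduled 25%. Javaros agreement on 18-2-1-3: 18-2-2-3 not covered; anti-dumping (Javaros, 18-2-2): +14%; total 25% + 14% = 39%. → 39%.
Line C: printing → 18-2; hydraulic → 18-2-3; reconditioned → 18-2-3-2. Scheduled 28%. No special measure applies. → 28%.
Line D: agricultural → 18-1; hand-operated → 18-1-1; new → 18-1-1-1. Scheduled 34%. Harrowgate agreement on 18-1-1: RVC ≥ 55% → 5% available; preferential 5%. → 5%.
Sum: 10% + 39% + 28% + 5% = 82%.

82%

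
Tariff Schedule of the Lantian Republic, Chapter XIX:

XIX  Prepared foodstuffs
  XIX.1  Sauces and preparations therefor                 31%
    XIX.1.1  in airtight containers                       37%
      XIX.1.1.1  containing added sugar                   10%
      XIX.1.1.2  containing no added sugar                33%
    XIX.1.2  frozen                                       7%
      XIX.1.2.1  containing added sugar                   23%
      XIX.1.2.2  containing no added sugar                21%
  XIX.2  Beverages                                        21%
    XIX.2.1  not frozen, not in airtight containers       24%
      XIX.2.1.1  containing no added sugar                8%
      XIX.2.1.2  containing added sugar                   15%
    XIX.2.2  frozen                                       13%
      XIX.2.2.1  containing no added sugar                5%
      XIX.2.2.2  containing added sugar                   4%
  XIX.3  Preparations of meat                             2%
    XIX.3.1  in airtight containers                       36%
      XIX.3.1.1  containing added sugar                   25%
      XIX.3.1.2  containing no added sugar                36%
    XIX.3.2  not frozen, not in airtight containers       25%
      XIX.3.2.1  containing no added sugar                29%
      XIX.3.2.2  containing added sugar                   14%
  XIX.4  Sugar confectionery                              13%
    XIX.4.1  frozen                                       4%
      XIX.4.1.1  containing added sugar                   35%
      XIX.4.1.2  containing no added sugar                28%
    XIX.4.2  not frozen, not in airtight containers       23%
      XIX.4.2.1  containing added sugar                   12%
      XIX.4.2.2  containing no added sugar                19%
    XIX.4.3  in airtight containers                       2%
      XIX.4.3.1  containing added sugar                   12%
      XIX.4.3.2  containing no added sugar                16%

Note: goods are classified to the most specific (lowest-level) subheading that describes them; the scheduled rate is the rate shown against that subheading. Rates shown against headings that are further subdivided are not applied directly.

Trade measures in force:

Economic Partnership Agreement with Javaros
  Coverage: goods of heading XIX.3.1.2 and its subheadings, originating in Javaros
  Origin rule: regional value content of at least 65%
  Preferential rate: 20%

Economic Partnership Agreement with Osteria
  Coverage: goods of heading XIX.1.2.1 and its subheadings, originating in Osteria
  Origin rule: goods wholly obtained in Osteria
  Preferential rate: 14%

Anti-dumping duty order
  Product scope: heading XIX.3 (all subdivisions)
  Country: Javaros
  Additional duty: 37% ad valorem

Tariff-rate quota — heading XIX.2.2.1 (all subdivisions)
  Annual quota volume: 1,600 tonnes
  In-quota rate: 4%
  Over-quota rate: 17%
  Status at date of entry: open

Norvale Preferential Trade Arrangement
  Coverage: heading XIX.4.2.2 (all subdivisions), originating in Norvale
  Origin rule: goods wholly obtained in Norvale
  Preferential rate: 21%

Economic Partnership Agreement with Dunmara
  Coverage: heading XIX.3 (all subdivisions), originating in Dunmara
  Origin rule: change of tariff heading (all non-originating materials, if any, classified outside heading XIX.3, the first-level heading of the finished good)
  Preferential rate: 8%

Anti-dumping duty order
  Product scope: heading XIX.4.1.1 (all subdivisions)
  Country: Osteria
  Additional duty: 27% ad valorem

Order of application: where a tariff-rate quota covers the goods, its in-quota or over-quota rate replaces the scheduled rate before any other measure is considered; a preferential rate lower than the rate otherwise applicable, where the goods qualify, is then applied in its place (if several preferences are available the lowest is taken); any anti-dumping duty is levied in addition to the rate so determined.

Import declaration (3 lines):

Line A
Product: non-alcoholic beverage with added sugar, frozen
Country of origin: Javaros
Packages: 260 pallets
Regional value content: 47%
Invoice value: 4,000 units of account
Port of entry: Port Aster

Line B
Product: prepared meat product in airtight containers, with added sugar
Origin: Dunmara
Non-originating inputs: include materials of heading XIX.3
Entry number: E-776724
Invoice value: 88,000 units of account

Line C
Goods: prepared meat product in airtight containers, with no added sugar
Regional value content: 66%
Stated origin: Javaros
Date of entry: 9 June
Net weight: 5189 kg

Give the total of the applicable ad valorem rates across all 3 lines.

86%

Line A: non-alcoholic beverage → XIX.2; frozen → XIX.2.2; with added sugar → XIX.2.2.2. Scheduled 4%. Javaros agreement on XIX.3.1.2: XIX.2.2.2 not covered. → 4%.
Line B: prepared meat product → XIX.3; in airtight containers → XIX.3.1; with added sugar → XIX.3.1.1. Scheduled 25%. Dunmara agreement on XIX.3: CTH not met. → 25%.
Line C: prepared meat product → XIX.3; in airtight containers → XIX.3.1; with no added sugar → XIX.3.1.2. Scheduled 36%. Javaros agreement on XIX.3.1.2: RVC ≥ 65% → 20% available; preferential 20%; anti-dumping (Javaros, XIX.3): +37%; total 20% + 37% = 57%. → 57%.
Sum: 4% + 25% + 57% = 86%.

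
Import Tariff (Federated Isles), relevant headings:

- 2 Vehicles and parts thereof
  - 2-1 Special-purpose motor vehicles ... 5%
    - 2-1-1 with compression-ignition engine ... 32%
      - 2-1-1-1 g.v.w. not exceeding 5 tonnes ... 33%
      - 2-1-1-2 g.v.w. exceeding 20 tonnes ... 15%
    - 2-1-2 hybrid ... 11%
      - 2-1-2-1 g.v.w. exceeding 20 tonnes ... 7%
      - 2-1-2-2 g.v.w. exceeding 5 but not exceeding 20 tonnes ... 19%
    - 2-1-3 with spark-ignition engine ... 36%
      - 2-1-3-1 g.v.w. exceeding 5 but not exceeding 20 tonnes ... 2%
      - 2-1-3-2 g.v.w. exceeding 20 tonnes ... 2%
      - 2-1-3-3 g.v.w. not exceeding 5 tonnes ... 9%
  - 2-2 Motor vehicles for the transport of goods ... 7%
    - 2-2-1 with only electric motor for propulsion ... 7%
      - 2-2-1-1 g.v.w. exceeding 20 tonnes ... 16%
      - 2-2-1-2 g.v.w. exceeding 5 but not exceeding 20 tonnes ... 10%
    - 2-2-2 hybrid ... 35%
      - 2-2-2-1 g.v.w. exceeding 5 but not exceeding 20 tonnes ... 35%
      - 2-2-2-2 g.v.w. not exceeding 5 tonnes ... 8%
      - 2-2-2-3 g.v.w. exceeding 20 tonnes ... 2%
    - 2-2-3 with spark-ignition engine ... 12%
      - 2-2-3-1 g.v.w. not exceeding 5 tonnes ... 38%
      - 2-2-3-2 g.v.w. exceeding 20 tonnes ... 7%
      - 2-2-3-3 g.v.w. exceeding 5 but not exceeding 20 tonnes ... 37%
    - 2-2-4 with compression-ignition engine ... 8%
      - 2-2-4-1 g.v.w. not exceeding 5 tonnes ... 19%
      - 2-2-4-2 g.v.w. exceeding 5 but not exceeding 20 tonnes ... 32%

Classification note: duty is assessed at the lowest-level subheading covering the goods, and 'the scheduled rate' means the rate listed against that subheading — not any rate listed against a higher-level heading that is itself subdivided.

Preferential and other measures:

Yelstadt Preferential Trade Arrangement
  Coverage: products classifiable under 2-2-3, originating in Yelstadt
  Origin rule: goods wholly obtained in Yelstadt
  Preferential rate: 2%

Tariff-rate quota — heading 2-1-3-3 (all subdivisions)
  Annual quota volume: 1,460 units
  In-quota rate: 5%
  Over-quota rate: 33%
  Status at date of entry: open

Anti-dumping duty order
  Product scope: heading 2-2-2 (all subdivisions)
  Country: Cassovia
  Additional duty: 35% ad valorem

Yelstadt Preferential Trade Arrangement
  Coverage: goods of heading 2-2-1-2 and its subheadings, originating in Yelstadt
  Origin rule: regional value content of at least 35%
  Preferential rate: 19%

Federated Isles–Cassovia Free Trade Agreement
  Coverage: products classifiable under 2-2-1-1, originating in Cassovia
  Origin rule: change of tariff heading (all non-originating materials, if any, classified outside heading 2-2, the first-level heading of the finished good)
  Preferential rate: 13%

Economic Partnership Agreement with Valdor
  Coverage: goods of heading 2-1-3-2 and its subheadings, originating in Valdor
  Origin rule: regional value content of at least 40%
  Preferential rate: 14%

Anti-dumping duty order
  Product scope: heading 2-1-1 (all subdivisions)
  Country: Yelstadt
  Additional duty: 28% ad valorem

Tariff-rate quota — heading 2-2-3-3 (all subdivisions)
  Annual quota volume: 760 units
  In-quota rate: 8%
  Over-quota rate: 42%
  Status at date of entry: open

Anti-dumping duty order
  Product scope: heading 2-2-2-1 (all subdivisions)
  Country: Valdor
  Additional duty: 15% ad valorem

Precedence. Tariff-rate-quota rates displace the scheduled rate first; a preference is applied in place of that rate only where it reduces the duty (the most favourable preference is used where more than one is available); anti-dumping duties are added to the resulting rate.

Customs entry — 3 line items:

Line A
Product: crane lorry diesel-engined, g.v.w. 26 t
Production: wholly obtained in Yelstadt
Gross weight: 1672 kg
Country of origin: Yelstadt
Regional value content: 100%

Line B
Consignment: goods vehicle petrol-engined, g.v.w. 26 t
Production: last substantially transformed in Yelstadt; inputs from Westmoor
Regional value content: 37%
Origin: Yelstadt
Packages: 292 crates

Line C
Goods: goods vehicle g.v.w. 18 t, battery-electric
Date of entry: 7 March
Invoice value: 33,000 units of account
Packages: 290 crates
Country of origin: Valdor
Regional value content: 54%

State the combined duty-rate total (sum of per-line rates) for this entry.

60%

Line A: crane lorry → 2-1; diesel-engined → 2-1-1; g.v.w. 26 t → 2-1-1-2. Scheduled 15%. Yelstadt agreement on 2-2-3: 2-1-1-2 not covered; Yelstadt agreement on 2-2-1-2: 2-1-1-2 not covered; anti-dumping (Yelstadt, 2-1-1): +28%; total 15% + 28% = 43%. → 43%.
Line B: goods vehicle → 2-2; petrol-engined → 2-2-3; g.v.w. 26 t → 2-2-3-2. Scheduled 7%. Yelstadt agreement on 2-2-3: not wholly obtained; Yelstadt agreement on 2-2-1-2: 2-2-3-2 not covered. → 7%.
Line C: goods vehicle → 2-2; battery-electric → 2-2-1; g.v.w. 18 t → 2-2-1-2. Scheduled 10%. Valdor agreement on 2-1-3-2: 2-2-1-2 not covered. → 10%.
Sum: 43% + 7% + 10% = 60%.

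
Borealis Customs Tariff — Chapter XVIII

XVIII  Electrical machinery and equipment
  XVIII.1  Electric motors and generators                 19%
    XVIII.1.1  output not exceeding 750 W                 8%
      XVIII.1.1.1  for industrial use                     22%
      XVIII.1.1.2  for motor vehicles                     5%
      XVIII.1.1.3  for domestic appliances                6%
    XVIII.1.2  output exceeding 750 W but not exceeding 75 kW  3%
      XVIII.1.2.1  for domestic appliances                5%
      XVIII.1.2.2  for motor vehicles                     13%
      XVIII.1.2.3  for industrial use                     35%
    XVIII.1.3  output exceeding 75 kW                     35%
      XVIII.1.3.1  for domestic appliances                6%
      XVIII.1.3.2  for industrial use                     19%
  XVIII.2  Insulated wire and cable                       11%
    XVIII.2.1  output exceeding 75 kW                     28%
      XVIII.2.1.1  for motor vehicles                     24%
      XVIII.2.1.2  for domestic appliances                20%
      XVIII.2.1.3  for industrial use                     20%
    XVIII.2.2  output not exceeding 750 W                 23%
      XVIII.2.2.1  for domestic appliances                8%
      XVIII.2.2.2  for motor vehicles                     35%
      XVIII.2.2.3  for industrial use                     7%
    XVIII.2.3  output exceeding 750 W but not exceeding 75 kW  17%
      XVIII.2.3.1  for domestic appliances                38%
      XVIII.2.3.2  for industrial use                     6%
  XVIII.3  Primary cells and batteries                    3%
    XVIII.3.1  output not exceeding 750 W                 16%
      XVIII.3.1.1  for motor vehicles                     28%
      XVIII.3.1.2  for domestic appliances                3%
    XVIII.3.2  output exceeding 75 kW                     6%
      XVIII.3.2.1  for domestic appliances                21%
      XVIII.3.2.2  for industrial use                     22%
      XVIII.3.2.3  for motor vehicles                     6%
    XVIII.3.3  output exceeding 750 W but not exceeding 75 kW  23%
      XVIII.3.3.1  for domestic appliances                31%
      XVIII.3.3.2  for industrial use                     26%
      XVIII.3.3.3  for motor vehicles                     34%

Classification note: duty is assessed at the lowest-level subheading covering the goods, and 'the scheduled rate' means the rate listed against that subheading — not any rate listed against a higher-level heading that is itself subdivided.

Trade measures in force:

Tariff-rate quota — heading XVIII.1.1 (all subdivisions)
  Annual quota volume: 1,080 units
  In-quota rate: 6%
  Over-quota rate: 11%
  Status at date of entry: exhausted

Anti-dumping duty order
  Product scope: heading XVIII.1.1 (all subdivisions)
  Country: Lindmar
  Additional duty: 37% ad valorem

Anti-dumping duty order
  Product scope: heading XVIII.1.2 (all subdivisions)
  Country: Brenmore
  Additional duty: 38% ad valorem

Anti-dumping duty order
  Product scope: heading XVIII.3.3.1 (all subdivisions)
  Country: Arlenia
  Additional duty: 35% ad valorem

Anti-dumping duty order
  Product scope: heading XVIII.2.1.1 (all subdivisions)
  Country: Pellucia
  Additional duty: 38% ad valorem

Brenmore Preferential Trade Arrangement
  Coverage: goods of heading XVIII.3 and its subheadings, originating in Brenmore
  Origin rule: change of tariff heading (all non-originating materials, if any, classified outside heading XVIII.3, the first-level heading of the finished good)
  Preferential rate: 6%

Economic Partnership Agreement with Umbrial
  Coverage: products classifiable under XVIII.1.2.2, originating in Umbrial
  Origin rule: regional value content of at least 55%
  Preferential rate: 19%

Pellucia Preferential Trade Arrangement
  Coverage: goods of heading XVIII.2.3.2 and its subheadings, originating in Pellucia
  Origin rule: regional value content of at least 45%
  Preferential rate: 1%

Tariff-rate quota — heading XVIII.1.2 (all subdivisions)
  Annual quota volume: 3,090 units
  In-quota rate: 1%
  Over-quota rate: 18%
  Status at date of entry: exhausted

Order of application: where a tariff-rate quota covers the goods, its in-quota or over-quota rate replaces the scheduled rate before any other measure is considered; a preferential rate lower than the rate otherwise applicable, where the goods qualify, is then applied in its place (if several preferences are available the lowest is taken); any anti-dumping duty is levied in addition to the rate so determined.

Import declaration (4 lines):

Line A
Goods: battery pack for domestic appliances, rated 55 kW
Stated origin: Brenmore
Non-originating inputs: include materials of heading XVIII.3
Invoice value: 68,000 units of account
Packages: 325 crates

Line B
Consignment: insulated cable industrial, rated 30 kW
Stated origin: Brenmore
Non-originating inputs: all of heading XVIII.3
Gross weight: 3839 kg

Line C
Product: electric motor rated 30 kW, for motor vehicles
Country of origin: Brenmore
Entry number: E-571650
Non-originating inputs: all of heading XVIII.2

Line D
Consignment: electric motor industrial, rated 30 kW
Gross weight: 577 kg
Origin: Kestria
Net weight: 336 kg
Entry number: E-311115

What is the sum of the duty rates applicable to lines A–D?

111%

Line A: battery pack → XVIII.3; rated 55 kW → XVIII.3.3; for domestic appliances → XVIII.3.3.1. Scheduled 31%. Brenmore agreement on XVIII.3: CTH not met. → 31%.
Line B: insulated cable → XVIII.2; rated 30 kW → XVIII.2.3; industrial → XVIII.2.3.2. Scheduled 6%. Brenmore agreement on XVIII.3: XVIII.2.3.2 not covered. → 6%.
Line C: electric motor → XVIII.1; rated 30 kW → XVIII.1.2; for motor vehicles → XVIII.1.2.2. Scheduled 13%. quota on XVIII.1.2 exhausted → over-quota 18%; Brenmore agreement on XVIII.3: XVIII.1.2.2 not covered; anti-dumping (Brenmore, XVIII.1.2): +38%; total 18% + 38% = 56%. → 56%.
Line D: electric motor → XVIII.1; rated 30 kW → XVIII.1.2; industrial → XVIII.1.2.3. Scheduled 35%. quota on XVIII.1.2 exhausted → over-quota 18%. → 18%.
Sum: 31% + 6% + 56% + 18% = 111%.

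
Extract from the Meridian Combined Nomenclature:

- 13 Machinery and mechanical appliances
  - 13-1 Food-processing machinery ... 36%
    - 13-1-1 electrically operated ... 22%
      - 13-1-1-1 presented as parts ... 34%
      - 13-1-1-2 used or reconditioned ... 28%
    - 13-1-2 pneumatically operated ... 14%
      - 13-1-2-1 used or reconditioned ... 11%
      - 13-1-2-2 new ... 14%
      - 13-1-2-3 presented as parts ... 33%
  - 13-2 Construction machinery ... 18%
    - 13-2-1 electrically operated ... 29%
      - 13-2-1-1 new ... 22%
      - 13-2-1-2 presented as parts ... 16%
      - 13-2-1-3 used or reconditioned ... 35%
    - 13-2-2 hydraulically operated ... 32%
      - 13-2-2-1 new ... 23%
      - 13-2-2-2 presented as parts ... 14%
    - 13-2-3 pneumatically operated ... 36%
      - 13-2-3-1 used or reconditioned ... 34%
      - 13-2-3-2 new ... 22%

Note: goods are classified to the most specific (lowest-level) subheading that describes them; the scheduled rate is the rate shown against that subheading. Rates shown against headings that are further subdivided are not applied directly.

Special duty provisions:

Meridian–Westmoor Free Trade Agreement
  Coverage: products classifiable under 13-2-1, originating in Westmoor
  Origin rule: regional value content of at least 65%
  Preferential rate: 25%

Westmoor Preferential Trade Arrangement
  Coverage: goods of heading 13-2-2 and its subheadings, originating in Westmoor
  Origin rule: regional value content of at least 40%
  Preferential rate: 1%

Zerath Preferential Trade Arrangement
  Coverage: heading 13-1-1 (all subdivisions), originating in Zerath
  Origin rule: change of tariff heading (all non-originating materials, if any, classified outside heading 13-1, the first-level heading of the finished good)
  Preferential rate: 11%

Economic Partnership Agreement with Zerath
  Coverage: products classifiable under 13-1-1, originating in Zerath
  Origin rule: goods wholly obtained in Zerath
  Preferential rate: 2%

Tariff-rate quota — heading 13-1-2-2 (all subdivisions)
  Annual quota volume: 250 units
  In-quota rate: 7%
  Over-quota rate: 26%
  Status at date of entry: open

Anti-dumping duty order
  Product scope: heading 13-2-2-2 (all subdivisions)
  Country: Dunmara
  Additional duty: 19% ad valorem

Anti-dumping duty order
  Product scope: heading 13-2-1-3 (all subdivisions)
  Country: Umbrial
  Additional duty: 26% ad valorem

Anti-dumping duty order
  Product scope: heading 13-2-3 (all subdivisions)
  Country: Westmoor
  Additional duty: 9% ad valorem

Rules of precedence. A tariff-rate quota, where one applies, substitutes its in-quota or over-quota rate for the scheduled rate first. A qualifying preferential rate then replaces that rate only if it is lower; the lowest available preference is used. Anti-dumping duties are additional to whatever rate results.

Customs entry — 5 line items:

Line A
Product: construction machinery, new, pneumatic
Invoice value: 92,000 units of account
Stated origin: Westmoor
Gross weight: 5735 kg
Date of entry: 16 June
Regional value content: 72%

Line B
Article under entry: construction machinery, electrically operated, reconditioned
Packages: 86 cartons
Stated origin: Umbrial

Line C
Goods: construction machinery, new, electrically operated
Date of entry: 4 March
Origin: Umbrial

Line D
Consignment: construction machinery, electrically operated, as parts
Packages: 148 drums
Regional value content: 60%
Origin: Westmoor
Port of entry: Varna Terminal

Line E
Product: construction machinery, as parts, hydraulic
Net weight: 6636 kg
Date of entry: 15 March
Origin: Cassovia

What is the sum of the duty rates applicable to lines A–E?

Line A: construction → 13-2; pneumatic → 13-2-3; new → 13-2-3-2. Scheduled 22%. Westmoor agreement on 13-2-1: 13-2-3-2 not covered; Westmoor agreement on 13-2-2: 13-2-3-2 not covered; anti-dumping (Westmoor, 13-2-3): +9%; total 22% + 9% = 31%. → 31%.
Line B: construction → 13-2; electrically operated → 13-2-1; reconditioned → 13-2-1-3. Scheduled 35%. anti-dumping (Umbrial, 13-2-1-3): +26%; total 35% + 26% = 61%. → 61%.
Line C: construction → 13-2; electrically operated → 13-2-1; new → 13-2-1-1. Scheduled 22%. No special measure applies. → 22%.
Line D: construction → 13-2; electrically operated → 13-2-1; as parts → 13-2-1-2. Scheduled 16%. Westmoor agreement on 13-2-1: RVC < 65%; Westmoor agreement on 13-2-2: 13-2-1-2 not covered. → 16%.
Line E: construction → 13-2; hydraulic → 13-2-2; as parts → 13-2-2-2. Scheduled 14%. No special measure applies. → 14%.
Sum: 31% + 61% + 22% + 16% + 14% = 144%.

144%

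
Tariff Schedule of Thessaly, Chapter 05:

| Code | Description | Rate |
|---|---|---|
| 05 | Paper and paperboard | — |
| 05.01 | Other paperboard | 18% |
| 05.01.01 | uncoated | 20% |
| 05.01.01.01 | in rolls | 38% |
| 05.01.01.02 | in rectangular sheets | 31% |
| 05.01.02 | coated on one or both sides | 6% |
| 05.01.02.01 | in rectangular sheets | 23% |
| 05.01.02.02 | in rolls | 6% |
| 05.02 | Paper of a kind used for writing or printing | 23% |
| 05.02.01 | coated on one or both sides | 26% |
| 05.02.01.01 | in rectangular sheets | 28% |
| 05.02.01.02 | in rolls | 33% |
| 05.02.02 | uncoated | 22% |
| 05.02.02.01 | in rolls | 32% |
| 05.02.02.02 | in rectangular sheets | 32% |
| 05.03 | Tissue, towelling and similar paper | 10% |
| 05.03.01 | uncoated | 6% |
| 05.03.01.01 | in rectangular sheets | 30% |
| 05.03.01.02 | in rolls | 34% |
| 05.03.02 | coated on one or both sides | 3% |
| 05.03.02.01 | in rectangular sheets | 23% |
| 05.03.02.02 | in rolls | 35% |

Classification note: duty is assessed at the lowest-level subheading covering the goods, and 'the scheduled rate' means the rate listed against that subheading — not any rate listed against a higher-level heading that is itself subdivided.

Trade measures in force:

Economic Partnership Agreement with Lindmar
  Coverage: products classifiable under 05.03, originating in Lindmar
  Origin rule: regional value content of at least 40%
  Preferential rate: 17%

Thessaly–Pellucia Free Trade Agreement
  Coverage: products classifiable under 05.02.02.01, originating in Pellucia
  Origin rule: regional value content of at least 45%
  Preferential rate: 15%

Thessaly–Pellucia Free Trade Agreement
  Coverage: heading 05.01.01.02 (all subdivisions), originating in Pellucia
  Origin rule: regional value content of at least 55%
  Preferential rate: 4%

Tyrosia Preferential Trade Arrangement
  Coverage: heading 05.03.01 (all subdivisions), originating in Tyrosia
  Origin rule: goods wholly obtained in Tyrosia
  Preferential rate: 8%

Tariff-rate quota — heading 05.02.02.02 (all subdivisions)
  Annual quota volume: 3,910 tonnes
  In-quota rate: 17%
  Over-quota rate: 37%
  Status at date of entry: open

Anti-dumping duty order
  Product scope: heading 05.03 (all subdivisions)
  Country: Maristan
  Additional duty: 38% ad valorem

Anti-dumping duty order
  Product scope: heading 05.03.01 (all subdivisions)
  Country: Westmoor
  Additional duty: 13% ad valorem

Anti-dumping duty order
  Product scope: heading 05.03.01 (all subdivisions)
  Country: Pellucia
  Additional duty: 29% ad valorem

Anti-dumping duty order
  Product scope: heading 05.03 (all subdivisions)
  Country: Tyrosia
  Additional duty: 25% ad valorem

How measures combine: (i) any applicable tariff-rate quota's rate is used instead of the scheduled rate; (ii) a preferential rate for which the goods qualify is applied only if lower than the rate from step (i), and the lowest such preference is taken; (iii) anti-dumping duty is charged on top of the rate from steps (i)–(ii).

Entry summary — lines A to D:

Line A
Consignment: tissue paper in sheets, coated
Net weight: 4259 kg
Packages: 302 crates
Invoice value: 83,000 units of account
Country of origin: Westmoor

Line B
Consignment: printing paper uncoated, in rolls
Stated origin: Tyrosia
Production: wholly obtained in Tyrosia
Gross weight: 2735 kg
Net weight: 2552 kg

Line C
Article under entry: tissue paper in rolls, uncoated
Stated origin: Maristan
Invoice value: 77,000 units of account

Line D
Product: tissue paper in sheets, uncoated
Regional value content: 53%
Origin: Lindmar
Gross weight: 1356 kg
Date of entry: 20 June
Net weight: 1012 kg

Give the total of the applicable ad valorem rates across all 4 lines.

144%

Line A: tissue paper → 05.03; coated → 05.03.02; in sheets → 05.03.02.01. Scheduled 23%. No special measure applies. → 23%.
Line B: printing paper → 05.02; uncoated → 05.02.02; in rolls → 05.02.02.01. Scheduled 32%. Tyrosia agreement on 05.03.01: 05.02.02.01 not covered. → 32%.
Line C: tissue paper → 05.03; uncoated → 05.03.01; in rolls → 05.03.01.02. Scheduled 34%. anti-dumping (Maristan, 05.03): +38%; total 34% + 38% = 72%. → 72%.
Line D: tissue paper → 05.03; uncoated → 05.03.01; in sheets → 05.03.01.01. Scheduled 30%. Lindmar agreement on 05.03: RVC ≥ 40% → 17% available; preferential 17%. → 17%.
Sum: 23% + 32% + 72% + 17% = 144%.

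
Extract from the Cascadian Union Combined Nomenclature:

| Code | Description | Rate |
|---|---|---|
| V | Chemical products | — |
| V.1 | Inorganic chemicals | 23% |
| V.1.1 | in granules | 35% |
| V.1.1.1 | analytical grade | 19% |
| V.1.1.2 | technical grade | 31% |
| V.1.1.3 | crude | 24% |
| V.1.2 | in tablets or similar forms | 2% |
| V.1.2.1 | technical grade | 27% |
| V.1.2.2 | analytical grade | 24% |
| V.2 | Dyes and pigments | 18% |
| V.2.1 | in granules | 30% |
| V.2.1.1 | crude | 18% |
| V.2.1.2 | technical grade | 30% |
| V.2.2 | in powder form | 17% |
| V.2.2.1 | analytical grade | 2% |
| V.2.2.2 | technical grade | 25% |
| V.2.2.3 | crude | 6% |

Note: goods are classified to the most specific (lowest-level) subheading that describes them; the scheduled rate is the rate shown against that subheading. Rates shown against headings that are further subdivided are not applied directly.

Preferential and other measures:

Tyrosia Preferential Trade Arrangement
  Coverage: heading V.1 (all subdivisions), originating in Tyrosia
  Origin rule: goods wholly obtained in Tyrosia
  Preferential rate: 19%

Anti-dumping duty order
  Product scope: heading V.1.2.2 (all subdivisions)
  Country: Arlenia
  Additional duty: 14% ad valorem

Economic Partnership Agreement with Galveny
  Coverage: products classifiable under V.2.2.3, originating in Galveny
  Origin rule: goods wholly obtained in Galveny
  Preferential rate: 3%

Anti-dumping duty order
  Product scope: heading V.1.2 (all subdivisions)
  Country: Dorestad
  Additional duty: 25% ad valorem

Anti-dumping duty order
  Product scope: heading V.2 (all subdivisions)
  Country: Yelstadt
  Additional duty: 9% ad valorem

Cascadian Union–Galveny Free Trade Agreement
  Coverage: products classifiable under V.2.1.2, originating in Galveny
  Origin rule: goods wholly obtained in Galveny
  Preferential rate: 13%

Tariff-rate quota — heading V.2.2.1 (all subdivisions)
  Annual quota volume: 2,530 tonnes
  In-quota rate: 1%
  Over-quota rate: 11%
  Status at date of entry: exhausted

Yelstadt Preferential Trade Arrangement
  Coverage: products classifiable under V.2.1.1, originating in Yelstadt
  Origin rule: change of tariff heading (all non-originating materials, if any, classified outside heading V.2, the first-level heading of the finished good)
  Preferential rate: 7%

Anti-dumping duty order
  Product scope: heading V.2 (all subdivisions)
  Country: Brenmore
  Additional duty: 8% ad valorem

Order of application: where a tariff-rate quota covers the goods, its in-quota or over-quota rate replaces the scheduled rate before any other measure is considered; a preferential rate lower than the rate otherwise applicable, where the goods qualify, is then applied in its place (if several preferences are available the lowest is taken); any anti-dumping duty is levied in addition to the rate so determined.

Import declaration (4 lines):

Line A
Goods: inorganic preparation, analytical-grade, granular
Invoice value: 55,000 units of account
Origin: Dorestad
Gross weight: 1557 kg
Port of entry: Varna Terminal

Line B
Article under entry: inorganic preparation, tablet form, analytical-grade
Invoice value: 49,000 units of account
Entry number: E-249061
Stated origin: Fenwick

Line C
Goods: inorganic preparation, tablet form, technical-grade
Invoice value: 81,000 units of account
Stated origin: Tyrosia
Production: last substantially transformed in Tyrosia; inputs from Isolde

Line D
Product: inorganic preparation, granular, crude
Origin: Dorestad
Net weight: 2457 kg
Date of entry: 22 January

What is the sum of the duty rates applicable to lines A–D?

Line A: inorganic → V.1; granular → V.1.1; analytical-grade → V.1.1.1. Scheduled 19%. No special measure applies. → 19%.
Line B: inorganic → V.1; tablet form → V.1.2; analytical-grade → V.1.2.2. Scheduled 24%. No special measure applies. → 24%.
Line C: inorganic → V.1; tablet form → V.1.2; technical-grade → V.1.2.1. Scheduled 27%. Tyrosia agreement on V.1: not wholly obtained. → 27%.
Line D: inorganic → V.1; granular → V.1.1; crude → V.1.1.3. Scheduled 24%. No special measure applies. → 24%.
Sum: 19% + 24% + 27% + 24% = 94%.

94%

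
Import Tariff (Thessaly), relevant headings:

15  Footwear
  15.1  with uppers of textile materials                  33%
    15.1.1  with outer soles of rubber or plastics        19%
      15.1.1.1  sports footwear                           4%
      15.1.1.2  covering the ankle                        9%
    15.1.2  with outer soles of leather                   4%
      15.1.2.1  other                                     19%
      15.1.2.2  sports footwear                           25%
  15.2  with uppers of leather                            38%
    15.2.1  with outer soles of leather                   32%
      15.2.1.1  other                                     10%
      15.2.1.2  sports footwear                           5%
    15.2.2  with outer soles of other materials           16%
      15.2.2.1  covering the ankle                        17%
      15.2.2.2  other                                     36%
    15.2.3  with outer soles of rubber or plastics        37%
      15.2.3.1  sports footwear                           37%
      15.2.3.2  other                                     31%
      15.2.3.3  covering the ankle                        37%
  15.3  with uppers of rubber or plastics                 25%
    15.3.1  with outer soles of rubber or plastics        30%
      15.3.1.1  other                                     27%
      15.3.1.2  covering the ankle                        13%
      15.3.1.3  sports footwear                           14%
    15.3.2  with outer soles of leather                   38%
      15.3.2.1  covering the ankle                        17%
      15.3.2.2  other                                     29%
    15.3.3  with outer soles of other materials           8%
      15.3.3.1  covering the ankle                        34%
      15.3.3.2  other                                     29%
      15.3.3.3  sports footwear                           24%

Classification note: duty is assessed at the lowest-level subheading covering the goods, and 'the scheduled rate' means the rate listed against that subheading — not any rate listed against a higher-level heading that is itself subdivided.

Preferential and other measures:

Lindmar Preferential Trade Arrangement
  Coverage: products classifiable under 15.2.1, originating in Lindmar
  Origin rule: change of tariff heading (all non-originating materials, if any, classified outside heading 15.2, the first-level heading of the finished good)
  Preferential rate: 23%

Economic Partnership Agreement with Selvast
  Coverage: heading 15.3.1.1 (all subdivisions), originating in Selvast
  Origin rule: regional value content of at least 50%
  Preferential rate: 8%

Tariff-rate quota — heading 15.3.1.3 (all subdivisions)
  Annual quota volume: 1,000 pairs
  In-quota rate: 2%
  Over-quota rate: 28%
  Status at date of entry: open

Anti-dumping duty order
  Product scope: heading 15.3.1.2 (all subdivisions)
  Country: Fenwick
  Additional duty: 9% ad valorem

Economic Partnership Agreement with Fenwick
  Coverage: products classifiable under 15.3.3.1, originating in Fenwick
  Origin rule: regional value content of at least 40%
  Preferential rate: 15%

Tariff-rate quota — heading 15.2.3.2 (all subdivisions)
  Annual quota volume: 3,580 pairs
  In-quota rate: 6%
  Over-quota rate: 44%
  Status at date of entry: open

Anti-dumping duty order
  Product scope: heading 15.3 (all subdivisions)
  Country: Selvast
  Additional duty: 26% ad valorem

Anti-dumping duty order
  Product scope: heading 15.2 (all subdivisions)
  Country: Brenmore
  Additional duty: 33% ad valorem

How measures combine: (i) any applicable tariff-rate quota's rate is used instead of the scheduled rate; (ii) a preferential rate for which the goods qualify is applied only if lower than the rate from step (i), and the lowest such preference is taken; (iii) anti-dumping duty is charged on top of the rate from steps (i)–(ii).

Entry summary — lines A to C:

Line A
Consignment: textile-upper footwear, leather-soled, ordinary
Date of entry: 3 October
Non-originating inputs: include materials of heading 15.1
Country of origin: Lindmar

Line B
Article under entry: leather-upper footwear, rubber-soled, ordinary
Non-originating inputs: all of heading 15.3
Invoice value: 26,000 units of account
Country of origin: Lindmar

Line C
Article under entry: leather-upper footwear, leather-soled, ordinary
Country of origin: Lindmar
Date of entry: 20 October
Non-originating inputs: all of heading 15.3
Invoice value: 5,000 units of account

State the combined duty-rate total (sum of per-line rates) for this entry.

Line A: textile-upper → 15.1; leather-soled → 15.1.2; ordinary → 15.1.2.1. Scheduled 19%. Lindmar agreement on 15.2.1: 15.1.2.1 not covered. → 19%.
Line B: leather-upper → 15.2; rubber-soled → 15.2.3; ordinary → 15.2.3.2. Scheduled 31%. quota on 15.2.3.2 open → in-quota 6%; Lindmar agreement on 15.2.1: 15.2.3.2 not covered. → 6%.
Line C: leather-upper → 15.2; leather-soled → 15.2.1; ordinary → 15.2.1.1. Scheduled 10%. Lindmar agreement on 15.2.1: CTH met → 23% available; preference 23% not lower than 10% → no reduction. → 10%.
Sum: 19% + 6% + 10% = 35%.

35%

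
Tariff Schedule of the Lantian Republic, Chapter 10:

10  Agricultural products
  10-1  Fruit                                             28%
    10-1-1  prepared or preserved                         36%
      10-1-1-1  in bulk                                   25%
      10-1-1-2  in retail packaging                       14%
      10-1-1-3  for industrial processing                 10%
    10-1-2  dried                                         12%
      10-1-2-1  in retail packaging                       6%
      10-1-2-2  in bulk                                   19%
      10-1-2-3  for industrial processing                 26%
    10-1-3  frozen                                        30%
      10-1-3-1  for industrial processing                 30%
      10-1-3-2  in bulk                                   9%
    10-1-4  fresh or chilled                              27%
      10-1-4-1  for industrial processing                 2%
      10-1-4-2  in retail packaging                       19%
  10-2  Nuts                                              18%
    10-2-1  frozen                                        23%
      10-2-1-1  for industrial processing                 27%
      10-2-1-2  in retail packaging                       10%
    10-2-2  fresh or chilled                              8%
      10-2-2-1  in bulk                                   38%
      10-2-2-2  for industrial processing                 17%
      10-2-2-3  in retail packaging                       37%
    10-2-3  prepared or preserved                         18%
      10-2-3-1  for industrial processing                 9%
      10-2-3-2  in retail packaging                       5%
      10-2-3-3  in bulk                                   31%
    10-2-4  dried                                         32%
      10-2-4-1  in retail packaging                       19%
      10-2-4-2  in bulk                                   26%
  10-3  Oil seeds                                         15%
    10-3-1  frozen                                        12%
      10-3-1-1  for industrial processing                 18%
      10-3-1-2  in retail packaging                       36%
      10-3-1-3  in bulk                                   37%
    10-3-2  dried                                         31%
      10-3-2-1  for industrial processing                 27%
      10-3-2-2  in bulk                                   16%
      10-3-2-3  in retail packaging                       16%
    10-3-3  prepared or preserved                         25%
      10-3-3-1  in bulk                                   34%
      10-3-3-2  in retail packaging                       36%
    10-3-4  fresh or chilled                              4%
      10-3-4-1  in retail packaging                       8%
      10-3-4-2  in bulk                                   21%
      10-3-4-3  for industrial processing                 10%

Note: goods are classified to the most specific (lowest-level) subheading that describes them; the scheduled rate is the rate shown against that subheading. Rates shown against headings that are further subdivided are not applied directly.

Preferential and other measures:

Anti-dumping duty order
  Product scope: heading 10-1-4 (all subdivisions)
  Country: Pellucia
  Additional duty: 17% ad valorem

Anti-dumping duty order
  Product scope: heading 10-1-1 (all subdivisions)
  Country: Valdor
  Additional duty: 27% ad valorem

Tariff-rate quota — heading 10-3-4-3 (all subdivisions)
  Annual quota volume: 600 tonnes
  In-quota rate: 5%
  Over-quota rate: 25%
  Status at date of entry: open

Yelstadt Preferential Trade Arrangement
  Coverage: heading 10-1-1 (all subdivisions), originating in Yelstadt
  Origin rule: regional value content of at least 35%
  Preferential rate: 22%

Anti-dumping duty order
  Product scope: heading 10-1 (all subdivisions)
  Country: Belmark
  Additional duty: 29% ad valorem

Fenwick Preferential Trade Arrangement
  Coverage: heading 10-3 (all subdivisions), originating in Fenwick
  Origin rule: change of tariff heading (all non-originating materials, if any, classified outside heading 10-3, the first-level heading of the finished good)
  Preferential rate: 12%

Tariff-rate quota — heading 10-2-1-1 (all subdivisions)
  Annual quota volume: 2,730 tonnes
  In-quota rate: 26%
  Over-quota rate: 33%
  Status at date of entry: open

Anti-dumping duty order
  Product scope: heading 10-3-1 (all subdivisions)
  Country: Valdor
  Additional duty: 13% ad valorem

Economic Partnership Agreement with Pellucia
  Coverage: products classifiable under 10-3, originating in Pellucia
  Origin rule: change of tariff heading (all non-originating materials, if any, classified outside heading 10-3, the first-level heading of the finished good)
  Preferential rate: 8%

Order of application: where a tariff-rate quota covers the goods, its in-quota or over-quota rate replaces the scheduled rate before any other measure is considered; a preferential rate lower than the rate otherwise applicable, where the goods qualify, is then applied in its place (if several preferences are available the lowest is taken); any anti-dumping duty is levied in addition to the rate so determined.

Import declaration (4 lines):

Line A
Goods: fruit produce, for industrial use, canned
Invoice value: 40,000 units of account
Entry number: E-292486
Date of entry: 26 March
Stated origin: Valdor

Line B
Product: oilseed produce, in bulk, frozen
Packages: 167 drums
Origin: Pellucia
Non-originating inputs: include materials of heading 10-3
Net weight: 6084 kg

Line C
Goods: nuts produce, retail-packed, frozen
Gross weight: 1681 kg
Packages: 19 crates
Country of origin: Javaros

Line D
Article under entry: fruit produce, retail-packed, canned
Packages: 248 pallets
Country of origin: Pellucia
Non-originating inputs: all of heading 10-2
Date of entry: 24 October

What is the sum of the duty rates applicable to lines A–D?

Line A: fruit → 10-1; canned → 10-1-1; for industrial use → 10-1-1-3. Scheduled 10%. anti-dumping (Valdor, 10-1-1): +27%; total 10% + 27% = 37%. → 37%.
Line B: oilseed → 10-3; frozen → 10-3-1; in bulk → 10-3-1-3. Scheduled 37%. Pellucia agreement on 10-3: CTH not met. → 37%.
Line C: nuts → 10-2; frozen → 10-2-1; retail-packed → 10-2-1-2. Scheduled 10%. No special measure applies. → 10%.
Line D: fruit → 10-1; canned → 10-1-1; retail-packed → 10-1-1-2. Scheduled 14%. Pellucia agreement on 10-3: 10-1-1-2 not covered. → 14%.
Sum: 37% + 37% + 10% + 14% = 98%.

98%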